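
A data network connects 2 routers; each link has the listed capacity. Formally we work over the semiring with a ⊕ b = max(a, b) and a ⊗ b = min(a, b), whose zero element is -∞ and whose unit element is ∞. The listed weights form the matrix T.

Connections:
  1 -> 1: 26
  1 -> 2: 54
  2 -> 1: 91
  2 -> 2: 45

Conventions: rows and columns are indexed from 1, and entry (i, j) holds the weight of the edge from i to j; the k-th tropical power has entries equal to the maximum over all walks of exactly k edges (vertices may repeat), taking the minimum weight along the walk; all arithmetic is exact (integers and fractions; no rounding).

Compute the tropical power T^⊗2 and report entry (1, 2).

T^⊗2:
  [54, 45]
  [45, 54]
Key observation: the optimum is the walk 1->2->2, with weight 54 min 45 = 45.
Optimal value attained by: walk 1->2->2.
Answer: (T^⊗2)[1][2] = 45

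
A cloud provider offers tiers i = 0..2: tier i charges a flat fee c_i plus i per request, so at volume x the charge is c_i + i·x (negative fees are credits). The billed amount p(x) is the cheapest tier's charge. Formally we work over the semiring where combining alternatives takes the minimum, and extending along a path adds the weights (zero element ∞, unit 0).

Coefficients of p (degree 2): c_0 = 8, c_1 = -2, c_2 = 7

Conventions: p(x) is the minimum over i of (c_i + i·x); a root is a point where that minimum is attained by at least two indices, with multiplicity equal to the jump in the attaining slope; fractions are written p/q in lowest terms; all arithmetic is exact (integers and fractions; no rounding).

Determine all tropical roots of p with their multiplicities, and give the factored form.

hull edge (i=0, c=8) to (i=1, c=-2): slope -10, span 1
hull edge (i=1, c=-2) to (i=2, c=7): slope 9, span 1
Factored form: p(x) = 7 ⊗ (x ⊕ (-9)) ⊗ (x ⊕ 10)
Answer: roots = -9 (mult 1), 10 (mult 1)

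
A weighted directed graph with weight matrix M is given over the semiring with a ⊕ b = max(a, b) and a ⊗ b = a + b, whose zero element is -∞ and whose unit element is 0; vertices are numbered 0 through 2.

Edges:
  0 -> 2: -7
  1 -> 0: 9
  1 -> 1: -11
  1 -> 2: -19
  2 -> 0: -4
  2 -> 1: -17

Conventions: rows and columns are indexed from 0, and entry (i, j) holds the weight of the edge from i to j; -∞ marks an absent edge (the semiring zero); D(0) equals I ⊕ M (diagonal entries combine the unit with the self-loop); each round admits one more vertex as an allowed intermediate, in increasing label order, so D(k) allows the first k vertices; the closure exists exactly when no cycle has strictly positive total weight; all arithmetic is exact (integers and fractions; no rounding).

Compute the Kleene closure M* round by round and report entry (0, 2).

D(0):
  [0, -∞, -7]
  [9, 0, -19]
  [-4, -17, 0]
D(1):
  [0, -∞, -7]
  [9, 0, 2]
  [-4, -17, 0]
D(2):
  [0, -∞, -7]
  [9, 0, 2]
  [-4, -17, 0]
D(3):
  [0, -24, -7]
  [9, 0, 2]
  [-4, -17, 0]
Answer: M*[0][2] = -7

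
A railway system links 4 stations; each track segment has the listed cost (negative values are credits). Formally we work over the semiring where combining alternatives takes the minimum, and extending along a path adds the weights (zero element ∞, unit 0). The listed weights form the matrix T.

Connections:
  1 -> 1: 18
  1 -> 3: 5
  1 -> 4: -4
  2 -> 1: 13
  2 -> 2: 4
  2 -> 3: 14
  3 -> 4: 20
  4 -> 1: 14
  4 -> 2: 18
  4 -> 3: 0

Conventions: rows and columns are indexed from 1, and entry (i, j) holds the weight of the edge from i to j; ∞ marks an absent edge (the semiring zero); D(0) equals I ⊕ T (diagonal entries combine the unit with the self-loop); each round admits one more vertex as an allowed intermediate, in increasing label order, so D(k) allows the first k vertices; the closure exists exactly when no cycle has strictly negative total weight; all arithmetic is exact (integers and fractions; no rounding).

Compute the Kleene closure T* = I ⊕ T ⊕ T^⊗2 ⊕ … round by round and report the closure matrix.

D(0):
  [0, ∞, 5, -4]
  [13, 0, 14, ∞]
  [∞, ∞, 0, 20]
  [14, 18, 0, 0]
D(1):
  [0, ∞, 5, -4]
  [13, 0, 14, 9]
  [∞, ∞, 0, 20]
  [14, 18, 0, 0]
D(2):
  [0, ∞, 5, -4]
  [13, 0, 14, 9]
  [∞, ∞, 0, 20]
  [14, 18, 0, 0]
D(3):
  [0, ∞, 5, -4]
  [13, 0, 14, 9]
  [∞, ∞, 0, 20]
  [14, 18, 0, 0]
D(4):
  [0, 14, -4, -4]
  [13, 0, 9, 9]
  [34, 38, 0, 20]
  [14, 18, 0, 0]
Answer: T* = [[0, 14, -4, -4], [13, 0, 9, 9], [34, 38, 0, 20], [14, 18, 0, 0]]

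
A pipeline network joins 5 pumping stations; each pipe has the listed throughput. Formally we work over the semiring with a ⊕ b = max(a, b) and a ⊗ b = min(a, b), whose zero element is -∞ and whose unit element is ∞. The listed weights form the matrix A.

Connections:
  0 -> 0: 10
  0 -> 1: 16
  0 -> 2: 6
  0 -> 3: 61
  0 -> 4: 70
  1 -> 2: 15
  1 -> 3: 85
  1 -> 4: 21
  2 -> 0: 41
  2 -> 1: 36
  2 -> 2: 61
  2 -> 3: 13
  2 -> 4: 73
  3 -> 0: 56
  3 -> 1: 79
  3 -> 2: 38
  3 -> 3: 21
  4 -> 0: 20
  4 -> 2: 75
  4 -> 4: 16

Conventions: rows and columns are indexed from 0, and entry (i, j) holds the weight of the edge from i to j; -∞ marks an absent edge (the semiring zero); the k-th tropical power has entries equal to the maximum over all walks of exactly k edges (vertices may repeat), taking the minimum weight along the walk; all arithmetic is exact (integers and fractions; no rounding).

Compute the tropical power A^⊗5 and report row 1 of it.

A^⊗2:
  [56, 61, 70, 21, 16]
  [56, 79, 38, 21, 16]
  [41, 36, 73, 41, 61]
  [38, 36, 38, 79, 56]
  [41, 36, 61, 20, 73]
A^⊗3:
  [41, 36, 61, 61, 70]
  [38, 36, 38, 79, 56]
  [41, 41, 61, 41, 73]
  [56, 79, 56, 38, 38]
  [41, 36, 73, 41, 61]
A^⊗4:
  [56, 61, 70, 41, 61]
  [56, 79, 56, 38, 38]
  [41, 41, 73, 41, 61]
  [41, 38, 56, 79, 56]
  [41, 41, 61, 41, 73]
A^⊗5:
  [41, 41, 61, 61, 70]
  [41, 38, 56, 79, 56]
  [41, 41, 61, 41, 73]
  [56, 79, 56, 41, 56]
  [41, 41, 73, 41, 61]
Answer: row 1 of A^⊗5 = [41, 38, 56, 79, 56]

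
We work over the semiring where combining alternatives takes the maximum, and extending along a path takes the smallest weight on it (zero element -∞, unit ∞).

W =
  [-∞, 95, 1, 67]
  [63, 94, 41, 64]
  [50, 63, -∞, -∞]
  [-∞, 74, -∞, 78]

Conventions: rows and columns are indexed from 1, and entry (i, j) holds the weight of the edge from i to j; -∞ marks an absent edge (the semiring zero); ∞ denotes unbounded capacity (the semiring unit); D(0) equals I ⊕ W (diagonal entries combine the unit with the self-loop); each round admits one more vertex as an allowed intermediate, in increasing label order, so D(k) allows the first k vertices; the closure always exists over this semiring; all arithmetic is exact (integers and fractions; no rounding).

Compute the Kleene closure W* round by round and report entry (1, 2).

D(0):
  [∞, 95, 1, 67]
  [63, ∞, 41, 64]
  [50, 63, ∞, -∞]
  [-∞, 74, -∞, ∞]
D(1):
  [∞, 95, 1, 67]
  [63, ∞, 41, 64]
  [50, 63, ∞, 50]
  [-∞, 74, -∞, ∞]
D(2):
  [∞, 95, 41, 67]
  [63, ∞, 41, 64]
  [63, 63, ∞, 63]
  [63, 74, 41, ∞]
D(3):
  [∞, 95, 41, 67]
  [63, ∞, 41, 64]
  [63, 63, ∞, 63]
  [63, 74, 41, ∞]
D(4):
  [∞, 95, 41, 67]
  [63, ∞, 41, 64]
  [63, 63, ∞, 63]
  [63, 74, 41, ∞]
Answer: W*[1][2] = 95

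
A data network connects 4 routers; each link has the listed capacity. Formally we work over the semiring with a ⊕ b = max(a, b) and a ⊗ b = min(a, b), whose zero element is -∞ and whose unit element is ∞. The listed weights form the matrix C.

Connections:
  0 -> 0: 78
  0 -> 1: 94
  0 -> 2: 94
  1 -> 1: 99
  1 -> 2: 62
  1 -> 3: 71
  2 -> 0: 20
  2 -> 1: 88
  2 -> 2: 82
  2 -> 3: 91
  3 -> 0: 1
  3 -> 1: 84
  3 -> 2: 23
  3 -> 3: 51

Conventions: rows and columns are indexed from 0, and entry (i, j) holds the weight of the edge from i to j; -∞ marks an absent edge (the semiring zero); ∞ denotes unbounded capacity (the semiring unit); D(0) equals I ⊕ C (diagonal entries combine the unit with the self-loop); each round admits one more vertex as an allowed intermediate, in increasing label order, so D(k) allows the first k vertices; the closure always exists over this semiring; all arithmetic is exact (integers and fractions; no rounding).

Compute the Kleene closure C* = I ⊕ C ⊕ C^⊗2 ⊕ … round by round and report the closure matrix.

D(0):
  [∞, 94, 94, -∞]
  [-∞, ∞, 62, 71]
  [20, 88, ∞, 91]
  [1, 84, 23, ∞]
D(1):
  [∞, 94, 94, -∞]
  [-∞, ∞, 62, 71]
  [20, 88, ∞, 91]
  [1, 84, 23, ∞]
D(2):
  [∞, 94, 94, 71]
  [-∞, ∞, 62, 71]
  [20, 88, ∞, 91]
  [1, 84, 62, ∞]
D(3):
  [∞, 94, 94, 91]
  [20, ∞, 62, 71]
  [20, 88, ∞, 91]
  [20, 84, 62, ∞]
D(4):
  [∞, 94, 94, 91]
  [20, ∞, 62, 71]
  [20, 88, ∞, 91]
  [20, 84, 62, ∞]
Answer: C* = [[∞, 94, 94, 91], [20, ∞, 62, 71], [20, 88, ∞, 91], [20, 84, 62, ∞]]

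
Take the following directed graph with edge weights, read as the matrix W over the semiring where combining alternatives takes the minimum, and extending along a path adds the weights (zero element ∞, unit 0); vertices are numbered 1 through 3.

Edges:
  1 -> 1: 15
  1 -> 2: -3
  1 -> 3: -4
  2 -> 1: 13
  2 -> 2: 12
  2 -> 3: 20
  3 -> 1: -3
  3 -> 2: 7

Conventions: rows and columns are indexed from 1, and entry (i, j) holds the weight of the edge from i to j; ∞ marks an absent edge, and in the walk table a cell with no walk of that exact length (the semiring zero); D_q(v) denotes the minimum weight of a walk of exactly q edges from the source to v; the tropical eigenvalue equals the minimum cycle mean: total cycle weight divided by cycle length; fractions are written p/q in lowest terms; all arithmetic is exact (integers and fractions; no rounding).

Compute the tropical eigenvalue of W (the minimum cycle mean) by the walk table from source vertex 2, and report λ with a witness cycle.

q=0: [∞, 0, ∞]
q=1: [13, 12, 20]
q=2: [17, 10, 9]
q=3: [6, 14, 13]
Optimal cycle mean attained by: cycle 1->3->1, total (-4) + (-3), length 2.
Answer: λ = -7/2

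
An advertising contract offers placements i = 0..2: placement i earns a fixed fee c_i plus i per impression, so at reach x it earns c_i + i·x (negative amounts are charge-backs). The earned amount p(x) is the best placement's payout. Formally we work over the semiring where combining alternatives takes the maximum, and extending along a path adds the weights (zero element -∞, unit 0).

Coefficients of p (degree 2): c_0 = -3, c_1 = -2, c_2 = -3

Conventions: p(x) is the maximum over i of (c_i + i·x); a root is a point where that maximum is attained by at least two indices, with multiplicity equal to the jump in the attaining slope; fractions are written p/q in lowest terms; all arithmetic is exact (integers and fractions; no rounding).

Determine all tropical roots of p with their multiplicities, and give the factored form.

hull edge (i=0, c=-3) to (i=1, c=-2): slope 1, span 1
hull edge (i=1, c=-2) to (i=2, c=-3): slope -1, span 1
Factored form: p(x) = -3 ⊗ (x ⊕ (-1)) ⊗ (x ⊕ 1)
Answer: roots = -1 (mult 1), 1 (mult 1)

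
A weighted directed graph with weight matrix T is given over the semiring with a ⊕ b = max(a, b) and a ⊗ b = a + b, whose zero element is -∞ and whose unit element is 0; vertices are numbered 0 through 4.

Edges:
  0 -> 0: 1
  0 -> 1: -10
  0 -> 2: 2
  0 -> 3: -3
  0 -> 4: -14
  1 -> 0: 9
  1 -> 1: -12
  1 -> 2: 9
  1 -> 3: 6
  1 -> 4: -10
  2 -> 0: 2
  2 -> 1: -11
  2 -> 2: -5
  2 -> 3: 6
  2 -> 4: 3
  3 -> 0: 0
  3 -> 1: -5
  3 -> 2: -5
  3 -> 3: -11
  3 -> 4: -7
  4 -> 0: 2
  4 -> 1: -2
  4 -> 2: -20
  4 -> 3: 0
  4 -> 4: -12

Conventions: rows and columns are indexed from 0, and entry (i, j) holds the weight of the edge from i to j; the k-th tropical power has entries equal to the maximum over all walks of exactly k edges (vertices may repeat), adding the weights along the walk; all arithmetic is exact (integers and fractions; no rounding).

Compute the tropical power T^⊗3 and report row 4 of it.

T^⊗2:
  [4, -8, 3, 8, 5]
  [11, 1, 11, 15, 12]
  [6, 1, 4, 3, -1]
  [4, -9, 4, 1, -2]
  [7, -5, 7, 4, -7]
T^⊗3:
  [8, 3, 6, 9, 6]
  [15, 10, 13, 17, 14]
  [10, -2, 10, 10, 7]
  [6, -4, 6, 10, 7]
  [9, -1, 9, 13, 10]
Answer: row 4 of T^⊗3 = [9, -1, 9, 13, 10]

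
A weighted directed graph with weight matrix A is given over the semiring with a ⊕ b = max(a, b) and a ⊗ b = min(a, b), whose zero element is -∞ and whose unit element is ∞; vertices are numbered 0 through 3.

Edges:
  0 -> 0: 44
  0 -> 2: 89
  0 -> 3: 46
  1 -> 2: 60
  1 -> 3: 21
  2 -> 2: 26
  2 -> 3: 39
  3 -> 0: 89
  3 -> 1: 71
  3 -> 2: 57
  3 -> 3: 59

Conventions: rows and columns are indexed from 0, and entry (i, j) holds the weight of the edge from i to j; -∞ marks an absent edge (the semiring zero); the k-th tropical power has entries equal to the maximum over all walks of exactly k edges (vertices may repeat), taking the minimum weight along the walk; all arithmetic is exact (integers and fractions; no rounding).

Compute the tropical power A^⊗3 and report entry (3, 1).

A^⊗2:
  [46, 46, 46, 46]
  [21, 21, 26, 39]
  [39, 39, 39, 39]
  [59, 59, 89, 59]
A^⊗3:
  [46, 46, 46, 46]
  [39, 39, 39, 39]
  [39, 39, 39, 39]
  [59, 59, 59, 59]
Key observation: the optimum is the walk 3->3->3->1, with weight 59 min 59 min 71 = 59.
Optimal value attained by: walk 3->3->3->1.
Answer: (A^⊗3)[3][1] = 59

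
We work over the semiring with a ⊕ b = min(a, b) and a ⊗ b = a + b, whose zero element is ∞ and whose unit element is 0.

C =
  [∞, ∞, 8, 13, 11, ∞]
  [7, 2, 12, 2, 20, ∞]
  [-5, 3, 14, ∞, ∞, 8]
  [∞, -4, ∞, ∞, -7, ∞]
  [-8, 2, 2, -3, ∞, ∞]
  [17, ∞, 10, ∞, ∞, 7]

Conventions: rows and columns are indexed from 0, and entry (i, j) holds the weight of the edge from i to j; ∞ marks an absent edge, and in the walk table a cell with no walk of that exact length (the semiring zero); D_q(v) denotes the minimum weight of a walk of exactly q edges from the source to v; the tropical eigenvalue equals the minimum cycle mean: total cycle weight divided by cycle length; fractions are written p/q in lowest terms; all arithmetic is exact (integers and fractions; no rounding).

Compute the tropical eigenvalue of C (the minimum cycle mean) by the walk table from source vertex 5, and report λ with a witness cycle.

q=0: [∞, ∞, ∞, ∞, ∞, 0]
q=1: [17, ∞, 10, ∞, ∞, 7]
q=2: [5, 13, 17, 30, 28, 14]
q=3: [12, 15, 13, 15, 16, 21]
q=4: [8, 11, 18, 13, 8, 21]
q=5: [0, 9, 10, 5, 6, 26]
q=6: [-2, 1, 8, 3, -2, 18]
Optimal cycle mean attained by: cycle 3->4->3, total (-7) + (-3), length 2.
Answer: λ = -5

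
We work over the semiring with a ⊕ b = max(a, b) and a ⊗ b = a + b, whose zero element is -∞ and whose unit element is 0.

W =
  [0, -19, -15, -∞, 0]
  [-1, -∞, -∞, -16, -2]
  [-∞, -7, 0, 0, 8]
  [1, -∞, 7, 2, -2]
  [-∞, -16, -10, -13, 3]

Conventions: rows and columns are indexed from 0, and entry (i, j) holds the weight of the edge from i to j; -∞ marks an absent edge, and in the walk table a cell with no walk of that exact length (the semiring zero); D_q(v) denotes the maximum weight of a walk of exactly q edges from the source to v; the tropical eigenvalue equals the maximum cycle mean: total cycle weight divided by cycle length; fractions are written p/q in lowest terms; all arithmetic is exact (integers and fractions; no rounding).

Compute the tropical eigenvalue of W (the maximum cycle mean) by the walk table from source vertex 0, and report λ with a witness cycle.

q=0: [0, -∞, -∞, -∞, -∞]
q=1: [0, -19, -15, -∞, 0]
q=2: [0, -16, -10, -13, 3]
q=3: [0, -13, -6, -10, 6]
q=4: [0, -10, -3, -6, 9]
q=5: [0, -7, 1, -3, 12]
Optimal cycle mean attained by: cycle 2->3->2, total 0 + 7, length 2.
Answer: λ = 7/2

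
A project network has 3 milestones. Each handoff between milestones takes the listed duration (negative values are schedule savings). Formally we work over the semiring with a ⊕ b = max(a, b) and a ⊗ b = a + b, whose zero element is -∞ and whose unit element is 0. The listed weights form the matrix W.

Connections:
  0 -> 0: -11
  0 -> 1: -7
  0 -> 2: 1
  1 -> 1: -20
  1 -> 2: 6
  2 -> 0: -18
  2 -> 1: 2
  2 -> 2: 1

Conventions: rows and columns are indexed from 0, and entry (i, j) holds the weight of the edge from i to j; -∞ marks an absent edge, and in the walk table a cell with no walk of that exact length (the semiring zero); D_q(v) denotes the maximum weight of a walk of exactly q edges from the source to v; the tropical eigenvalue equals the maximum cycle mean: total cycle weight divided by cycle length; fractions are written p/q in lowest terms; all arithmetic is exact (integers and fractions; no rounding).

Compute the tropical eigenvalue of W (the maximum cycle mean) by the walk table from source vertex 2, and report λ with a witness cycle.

q=0: [-∞, -∞, 0]
q=1: [-18, 2, 1]
q=2: [-17, 3, 8]
q=3: [-10, 10, 9]
Optimal cycle mean attained by: cycle 1->2->1, total 6 + 2, length 2.
Answer: λ = 4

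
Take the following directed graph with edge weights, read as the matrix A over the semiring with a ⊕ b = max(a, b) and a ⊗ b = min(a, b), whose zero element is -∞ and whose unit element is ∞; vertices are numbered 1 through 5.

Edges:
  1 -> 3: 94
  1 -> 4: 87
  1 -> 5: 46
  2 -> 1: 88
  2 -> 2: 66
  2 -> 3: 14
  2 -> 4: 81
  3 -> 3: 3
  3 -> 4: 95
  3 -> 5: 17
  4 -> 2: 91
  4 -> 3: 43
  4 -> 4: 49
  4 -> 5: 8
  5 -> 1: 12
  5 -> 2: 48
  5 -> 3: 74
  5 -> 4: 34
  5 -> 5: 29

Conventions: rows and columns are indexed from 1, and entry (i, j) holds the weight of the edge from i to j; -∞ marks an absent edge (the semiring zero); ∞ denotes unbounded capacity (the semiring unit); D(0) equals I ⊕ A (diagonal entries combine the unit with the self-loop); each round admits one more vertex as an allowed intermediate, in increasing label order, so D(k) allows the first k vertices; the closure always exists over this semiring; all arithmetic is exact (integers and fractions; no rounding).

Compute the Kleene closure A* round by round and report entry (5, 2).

D(0):
  [∞, -∞, 94, 87, 46]
  [88, ∞, 14, 81, -∞]
  [-∞, -∞, ∞, 95, 17]
  [-∞, 91, 43, ∞, 8]
  [12, 48, 74, 34, ∞]
D(1):
  [∞, -∞, 94, 87, 46]
  [88, ∞, 88, 87, 46]
  [-∞, -∞, ∞, 95, 17]
  [-∞, 91, 43, ∞, 8]
  [12, 48, 74, 34, ∞]
D(2):
  [∞, -∞, 94, 87, 46]
  [88, ∞, 88, 87, 46]
  [-∞, -∞, ∞, 95, 17]
  [88, 91, 88, ∞, 46]
  [48, 48, 74, 48, ∞]
D(3):
  [∞, -∞, 94, 94, 46]
  [88, ∞, 88, 88, 46]
  [-∞, -∞, ∞, 95, 17]
  [88, 91, 88, ∞, 46]
  [48, 48, 74, 74, ∞]
D(4):
  [∞, 91, 94, 94, 46]
  [88, ∞, 88, 88, 46]
  [88, 91, ∞, 95, 46]
  [88, 91, 88, ∞, 46]
  [74, 74, 74, 74, ∞]
D(5):
  [∞, 91, 94, 94, 46]
  [88, ∞, 88, 88, 46]
  [88, 91, ∞, 95, 46]
  [88, 91, 88, ∞, 46]
  [74, 74, 74, 74, ∞]
Answer: A*[5][2] = 74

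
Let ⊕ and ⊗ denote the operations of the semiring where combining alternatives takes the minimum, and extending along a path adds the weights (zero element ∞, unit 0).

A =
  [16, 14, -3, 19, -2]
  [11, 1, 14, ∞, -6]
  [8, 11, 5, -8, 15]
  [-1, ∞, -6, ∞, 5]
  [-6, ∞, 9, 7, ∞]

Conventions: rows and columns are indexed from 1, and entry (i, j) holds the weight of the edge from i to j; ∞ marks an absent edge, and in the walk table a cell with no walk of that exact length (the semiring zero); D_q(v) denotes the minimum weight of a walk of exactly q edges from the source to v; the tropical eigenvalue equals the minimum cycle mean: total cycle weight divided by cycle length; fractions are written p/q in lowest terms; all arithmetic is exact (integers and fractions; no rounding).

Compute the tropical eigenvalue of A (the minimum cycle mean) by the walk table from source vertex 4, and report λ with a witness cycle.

q=0: [∞, ∞, ∞, 0, ∞]
q=1: [-1, ∞, -6, ∞, 5]
q=2: [-1, 5, -4, -14, -3]
q=3: [-15, 6, -20, -12, -9]
q=4: [-15, -9, -18, -28, -17]
q=5: [-29, -8, -34, -26, -23]
Optimal cycle mean attained by: cycle 3->4->3, total (-8) + (-6), length 2.
Answer: λ = -7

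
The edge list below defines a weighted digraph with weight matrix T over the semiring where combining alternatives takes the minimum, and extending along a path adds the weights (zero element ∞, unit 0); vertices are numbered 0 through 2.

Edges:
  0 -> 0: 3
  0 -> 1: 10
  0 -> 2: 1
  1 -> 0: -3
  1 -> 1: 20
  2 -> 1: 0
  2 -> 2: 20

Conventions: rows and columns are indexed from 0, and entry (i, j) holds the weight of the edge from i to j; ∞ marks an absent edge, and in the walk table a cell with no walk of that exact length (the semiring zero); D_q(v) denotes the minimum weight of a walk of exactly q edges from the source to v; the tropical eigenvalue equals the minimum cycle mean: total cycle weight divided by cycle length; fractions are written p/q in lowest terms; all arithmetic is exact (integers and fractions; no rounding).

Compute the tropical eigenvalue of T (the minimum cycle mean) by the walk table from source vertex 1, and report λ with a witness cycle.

q=0: [∞, 0, ∞]
q=1: [-3, 20, ∞]
q=2: [0, 7, -2]
q=3: [3, -2, 1]
Optimal cycle mean attained by: cycle 0->2->1->0, total 1 + 0 + (-3), length 3.
Answer: λ = -2/3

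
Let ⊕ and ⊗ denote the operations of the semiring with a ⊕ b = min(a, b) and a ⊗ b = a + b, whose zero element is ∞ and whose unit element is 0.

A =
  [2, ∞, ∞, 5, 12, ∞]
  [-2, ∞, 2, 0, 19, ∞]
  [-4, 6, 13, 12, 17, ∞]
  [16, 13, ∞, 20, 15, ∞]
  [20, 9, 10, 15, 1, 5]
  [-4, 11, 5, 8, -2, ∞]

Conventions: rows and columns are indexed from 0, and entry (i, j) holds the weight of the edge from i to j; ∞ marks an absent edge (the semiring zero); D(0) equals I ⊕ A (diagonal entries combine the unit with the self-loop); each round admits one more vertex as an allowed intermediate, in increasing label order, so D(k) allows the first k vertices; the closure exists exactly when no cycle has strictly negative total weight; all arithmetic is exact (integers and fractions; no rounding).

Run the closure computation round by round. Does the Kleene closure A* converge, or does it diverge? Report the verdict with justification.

D(0):
  [0, ∞, ∞, 5, 12, ∞]
  [-2, 0, 2, 0, 19, ∞]
  [-4, 6, 0, 12, 17, ∞]
  [16, 13, ∞, 0, 15, ∞]
  [20, 9, 10, 15, 0, 5]
  [-4, 11, 5, 8, -2, 0]
D(1):
  [0, ∞, ∞, 5, 12, ∞]
  [-2, 0, 2, 0, 10, ∞]
  [-4, 6, 0, 1, 8, ∞]
  [16, 13, ∞, 0, 15, ∞]
  [20, 9, 10, 15, 0, 5]
  [-4, 11, 5, 1, -2, 0]
D(2):
  [0, ∞, ∞, 5, 12, ∞]
  [-2, 0, 2, 0, 10, ∞]
  [-4, 6, 0, 1, 8, ∞]
  [11, 13, 15, 0, 15, ∞]
  [7, 9, 10, 9, 0, 5]
  [-4, 11, 5, 1, -2, 0]
D(3):
  [0, ∞, ∞, 5, 12, ∞]
  [-2, 0, 2, 0, 10, ∞]
  [-4, 6, 0, 1, 8, ∞]
  [11, 13, 15, 0, 15, ∞]
  [6, 9, 10, 9, 0, 5]
  [-4, 11, 5, 1, -2, 0]
D(4):
  [0, 18, 20, 5, 12, ∞]
  [-2, 0, 2, 0, 10, ∞]
  [-4, 6, 0, 1, 8, ∞]
  [11, 13, 15, 0, 15, ∞]
  [6, 9, 10, 9, 0, 5]
  [-4, 11, 5, 1, -2, 0]
D(5):
  [0, 18, 20, 5, 12, 17]
  [-2, 0, 2, 0, 10, 15]
  [-4, 6, 0, 1, 8, 13]
  [11, 13, 15, 0, 15, 20]
  [6, 9, 10, 9, 0, 5]
  [-4, 7, 5, 1, -2, 0]
D(6):
  [0, 18, 20, 5, 12, 17]
  [-2, 0, 2, 0, 10, 15]
  [-4, 6, 0, 1, 8, 13]
  [11, 13, 15, 0, 15, 20]
  [1, 9, 10, 6, 0, 5]
  [-4, 7, 5, 1, -2, 0]
Key observation: every diagonal entry stays at the unit through all rounds, so no improving cycle exists.
Answer: CONVERGES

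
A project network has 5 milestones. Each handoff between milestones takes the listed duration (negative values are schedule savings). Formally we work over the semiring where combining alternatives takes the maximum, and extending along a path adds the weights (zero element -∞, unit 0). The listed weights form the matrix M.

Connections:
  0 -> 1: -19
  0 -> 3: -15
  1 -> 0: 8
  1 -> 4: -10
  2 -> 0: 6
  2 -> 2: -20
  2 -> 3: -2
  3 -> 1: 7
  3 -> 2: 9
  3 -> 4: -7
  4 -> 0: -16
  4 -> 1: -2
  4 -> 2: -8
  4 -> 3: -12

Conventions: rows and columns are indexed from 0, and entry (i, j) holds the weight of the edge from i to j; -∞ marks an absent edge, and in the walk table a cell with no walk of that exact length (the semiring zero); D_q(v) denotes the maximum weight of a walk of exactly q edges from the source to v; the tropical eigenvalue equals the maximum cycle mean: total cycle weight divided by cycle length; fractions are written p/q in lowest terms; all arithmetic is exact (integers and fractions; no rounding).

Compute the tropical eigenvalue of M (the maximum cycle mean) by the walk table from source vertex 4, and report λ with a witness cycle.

q=0: [-∞, -∞, -∞, -∞, 0]
q=1: [-16, -2, -8, -12, -∞]
q=2: [6, -5, -3, -10, -12]
q=3: [3, -3, -1, -5, -15]
q=4: [5, 2, 4, -3, -12]
q=5: [10, 4, 6, 2, -8]
Optimal cycle mean attained by: cycle 2->3->2, total (-2) + 9, length 2.
Answer: λ = 7/2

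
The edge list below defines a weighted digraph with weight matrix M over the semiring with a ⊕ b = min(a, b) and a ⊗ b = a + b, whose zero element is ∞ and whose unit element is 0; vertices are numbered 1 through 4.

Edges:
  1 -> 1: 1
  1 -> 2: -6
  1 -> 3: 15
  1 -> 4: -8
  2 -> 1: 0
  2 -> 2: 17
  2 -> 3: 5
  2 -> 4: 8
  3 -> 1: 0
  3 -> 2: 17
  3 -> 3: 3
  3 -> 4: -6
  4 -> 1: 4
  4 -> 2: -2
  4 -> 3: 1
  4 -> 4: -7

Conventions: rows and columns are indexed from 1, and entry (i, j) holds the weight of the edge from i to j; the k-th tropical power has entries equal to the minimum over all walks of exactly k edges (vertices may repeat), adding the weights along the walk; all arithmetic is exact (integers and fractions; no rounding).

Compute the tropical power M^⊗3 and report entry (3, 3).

M^⊗2:
  [-6, -10, -7, -15]
  [1, -6, 8, -8]
  [-2, -8, -5, -13]
  [-3, -9, -6, -14]
M^⊗3:
  [-11, -17, -14, -22]
  [-6, -10, -7, -15]
  [-9, -15, -12, -20]
  [-10, -16, -13, -21]
Key observation: the optimum is the walk 3->4->4->3, with weight (-6) + (-7) + 1 = -12.
Optimal value attained by: walk 3->4->4->3.
Answer: (M^⊗3)[3][3] = -12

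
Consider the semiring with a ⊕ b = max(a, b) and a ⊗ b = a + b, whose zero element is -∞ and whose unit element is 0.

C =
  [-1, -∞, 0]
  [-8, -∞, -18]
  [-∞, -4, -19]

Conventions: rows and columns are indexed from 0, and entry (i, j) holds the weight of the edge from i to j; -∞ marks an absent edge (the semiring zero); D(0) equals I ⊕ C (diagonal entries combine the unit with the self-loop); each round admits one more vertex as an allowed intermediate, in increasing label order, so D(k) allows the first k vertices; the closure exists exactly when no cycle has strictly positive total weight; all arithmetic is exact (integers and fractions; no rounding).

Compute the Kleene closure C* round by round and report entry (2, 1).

D(0):
  [0, -∞, 0]
  [-8, 0, -18]
  [-∞, -4, 0]
D(1):
  [0, -∞, 0]
  [-8, 0, -8]
  [-∞, -4, 0]
D(2):
  [0, -∞, 0]
  [-8, 0, -8]
  [-12, -4, 0]
D(3):
  [0, -4, 0]
  [-8, 0, -8]
  [-12, -4, 0]
Answer: C*[2][1] = -4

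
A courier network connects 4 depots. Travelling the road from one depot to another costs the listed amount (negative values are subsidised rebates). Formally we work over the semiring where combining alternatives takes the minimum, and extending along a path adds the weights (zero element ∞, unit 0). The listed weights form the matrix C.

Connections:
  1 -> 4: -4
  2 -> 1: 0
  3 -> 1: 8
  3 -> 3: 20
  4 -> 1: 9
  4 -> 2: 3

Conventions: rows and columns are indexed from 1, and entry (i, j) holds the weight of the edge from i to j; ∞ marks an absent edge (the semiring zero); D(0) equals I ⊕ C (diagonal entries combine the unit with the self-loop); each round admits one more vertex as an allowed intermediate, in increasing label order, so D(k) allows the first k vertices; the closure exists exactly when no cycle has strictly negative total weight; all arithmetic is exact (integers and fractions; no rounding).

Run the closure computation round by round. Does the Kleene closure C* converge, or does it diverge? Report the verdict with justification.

D(0):
  [0, ∞, ∞, -4]
  [0, 0, ∞, ∞]
  [8, ∞, 0, ∞]
  [9, 3, ∞, 0]
D(1):
  [0, ∞, ∞, -4]
  [0, 0, ∞, -4]
  [8, ∞, 0, 4]
  [9, 3, ∞, 0]
Detection: at round 2, diagonal entry (4, 4) turns strictly negative.
Key observation: the cycle 4->2->1->4 has total weight 3 + 0 + (-4), which is strictly negative.
Answer: DIVERGES — negative cycle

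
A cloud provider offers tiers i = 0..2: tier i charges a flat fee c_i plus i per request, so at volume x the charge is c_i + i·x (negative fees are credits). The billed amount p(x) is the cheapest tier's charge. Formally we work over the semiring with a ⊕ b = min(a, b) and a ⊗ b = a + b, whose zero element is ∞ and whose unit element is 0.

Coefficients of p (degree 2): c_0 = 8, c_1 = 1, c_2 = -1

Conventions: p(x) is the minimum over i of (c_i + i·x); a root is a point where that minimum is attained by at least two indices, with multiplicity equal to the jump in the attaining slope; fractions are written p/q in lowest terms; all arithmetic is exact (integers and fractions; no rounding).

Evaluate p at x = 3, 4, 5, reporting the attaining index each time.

p(3) = min(8+0·3=8, 1+1·3=4, -1+2·3=5) = 4 (attained by i=1)
p(4) = min(8+0·4=8, 1+1·4=5, -1+2·4=7) = 5 (attained by i=1)
p(5) = min(8+0·5=8, 1+1·5=6, -1+2·5=9) = 6 (attained by i=1)
Answer: p(3) = 4; p(4) = 5; p(5) = 6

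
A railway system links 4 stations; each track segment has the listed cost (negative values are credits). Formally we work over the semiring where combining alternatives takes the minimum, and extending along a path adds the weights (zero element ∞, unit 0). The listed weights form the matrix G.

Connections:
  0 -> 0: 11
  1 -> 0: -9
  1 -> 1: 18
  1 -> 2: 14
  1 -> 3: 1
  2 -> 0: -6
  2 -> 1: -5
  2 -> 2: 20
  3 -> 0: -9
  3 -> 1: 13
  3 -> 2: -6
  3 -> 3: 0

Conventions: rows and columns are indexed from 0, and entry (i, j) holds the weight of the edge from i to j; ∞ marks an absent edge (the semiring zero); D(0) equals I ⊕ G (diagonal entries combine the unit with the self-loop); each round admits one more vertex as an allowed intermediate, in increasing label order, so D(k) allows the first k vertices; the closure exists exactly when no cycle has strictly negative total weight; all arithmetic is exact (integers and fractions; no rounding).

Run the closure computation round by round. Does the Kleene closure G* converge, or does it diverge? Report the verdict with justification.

D(0):
  [0, ∞, ∞, ∞]
  [-9, 0, 14, 1]
  [-6, -5, 0, ∞]
  [-9, 13, -6, 0]
D(1):
  [0, ∞, ∞, ∞]
  [-9, 0, 14, 1]
  [-6, -5, 0, ∞]
  [-9, 13, -6, 0]
D(2):
  [0, ∞, ∞, ∞]
  [-9, 0, 14, 1]
  [-14, -5, 0, -4]
  [-9, 13, -6, 0]
Detection: at round 3, diagonal entry (3, 3) turns strictly negative.
Key observation: the cycle 3->2->1->3 has total weight (-6) + (-5) + 1, which is strictly negative.
Answer: DIVERGES — negative cycle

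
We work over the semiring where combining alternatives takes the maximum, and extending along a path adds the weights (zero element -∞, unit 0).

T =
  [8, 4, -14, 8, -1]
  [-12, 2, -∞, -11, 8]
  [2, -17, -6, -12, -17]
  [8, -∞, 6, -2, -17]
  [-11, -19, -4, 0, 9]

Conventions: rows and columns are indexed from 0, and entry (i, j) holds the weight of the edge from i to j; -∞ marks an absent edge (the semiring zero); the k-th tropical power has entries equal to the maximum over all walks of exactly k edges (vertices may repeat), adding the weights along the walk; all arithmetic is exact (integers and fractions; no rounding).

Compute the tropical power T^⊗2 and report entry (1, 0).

T^⊗2:
  [16, 12, 14, 16, 12]
  [-3, 4, 4, 8, 17]
  [10, 6, -6, 10, 1]
  [16, 12, 4, 16, 7]
  [8, -7, 6, 9, 18]
Key observation: the optimum is the walk 1->3->0, with weight (-11) + 8 = -3.
Optimal value attained by: walk 1->3->0.
Answer: (T^⊗2)[1][0] = -3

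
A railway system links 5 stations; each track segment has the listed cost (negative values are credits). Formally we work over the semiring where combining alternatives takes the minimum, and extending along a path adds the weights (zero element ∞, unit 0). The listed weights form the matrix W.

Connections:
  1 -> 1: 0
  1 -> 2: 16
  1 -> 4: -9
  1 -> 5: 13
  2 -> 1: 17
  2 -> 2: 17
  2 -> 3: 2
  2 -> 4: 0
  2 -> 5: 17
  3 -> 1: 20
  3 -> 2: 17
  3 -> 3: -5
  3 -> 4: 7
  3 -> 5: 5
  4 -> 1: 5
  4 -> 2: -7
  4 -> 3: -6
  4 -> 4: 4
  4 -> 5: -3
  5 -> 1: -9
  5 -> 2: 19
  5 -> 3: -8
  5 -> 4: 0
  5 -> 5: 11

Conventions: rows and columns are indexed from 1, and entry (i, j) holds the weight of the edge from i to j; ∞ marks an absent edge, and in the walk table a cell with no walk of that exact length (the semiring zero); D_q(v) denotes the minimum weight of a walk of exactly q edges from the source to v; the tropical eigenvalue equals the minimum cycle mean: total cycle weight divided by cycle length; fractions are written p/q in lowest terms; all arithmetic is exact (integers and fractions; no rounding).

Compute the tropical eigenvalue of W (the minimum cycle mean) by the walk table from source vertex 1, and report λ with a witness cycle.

q=0: [0, ∞, ∞, ∞, ∞]
q=1: [0, 16, ∞, -9, 13]
q=2: [-4, -16, -15, -9, -12]
q=3: [-21, -16, -20, -16, -12]
q=4: [-21, -23, -25, -30, -19]
q=5: [-28, -37, -36, -30, -33]
Optimal cycle mean attained by: cycle 1->4->5->1, total (-9) + (-3) + (-9), length 3.
Answer: λ = -7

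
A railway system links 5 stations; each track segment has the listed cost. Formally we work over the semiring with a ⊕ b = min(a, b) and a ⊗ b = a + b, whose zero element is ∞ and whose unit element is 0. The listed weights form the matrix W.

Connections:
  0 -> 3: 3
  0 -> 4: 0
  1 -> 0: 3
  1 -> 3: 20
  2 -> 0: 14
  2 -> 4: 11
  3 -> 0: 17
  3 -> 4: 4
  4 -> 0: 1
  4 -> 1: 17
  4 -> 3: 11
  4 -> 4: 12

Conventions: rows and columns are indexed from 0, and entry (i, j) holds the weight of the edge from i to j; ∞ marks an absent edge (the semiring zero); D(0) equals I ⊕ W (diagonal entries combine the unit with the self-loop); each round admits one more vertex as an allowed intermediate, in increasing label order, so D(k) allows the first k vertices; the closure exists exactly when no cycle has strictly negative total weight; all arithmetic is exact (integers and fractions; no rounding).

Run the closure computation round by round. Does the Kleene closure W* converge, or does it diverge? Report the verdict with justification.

D(0):
  [0, ∞, ∞, 3, 0]
  [3, 0, ∞, 20, ∞]
  [14, ∞, 0, ∞, 11]
  [17, ∞, ∞, 0, 4]
  [1, 17, ∞, 11, 0]
D(1):
  [0, ∞, ∞, 3, 0]
  [3, 0, ∞, 6, 3]
  [14, ∞, 0, 17, 11]
  [17, ∞, ∞, 0, 4]
  [1, 17, ∞, 4, 0]
D(2):
  [0, ∞, ∞, 3, 0]
  [3, 0, ∞, 6, 3]
  [14, ∞, 0, 17, 11]
  [17, ∞, ∞, 0, 4]
  [1, 17, ∞, 4, 0]
D(3):
  [0, ∞, ∞, 3, 0]
  [3, 0, ∞, 6, 3]
  [14, ∞, 0, 17, 11]
  [17, ∞, ∞, 0, 4]
  [1, 17, ∞, 4, 0]
D(4):
  [0, ∞, ∞, 3, 0]
  [3, 0, ∞, 6, 3]
  [14, ∞, 0, 17, 11]
  [17, ∞, ∞, 0, 4]
  [1, 17, ∞, 4, 0]
D(5):
  [0, 17, ∞, 3, 0]
  [3, 0, ∞, 6, 3]
  [12, 28, 0, 15, 11]
  [5, 21, ∞, 0, 4]
  [1, 17, ∞, 4, 0]
Key observation: every diagonal entry stays at the unit through all rounds, so no improving cycle exists.
Answer: CONVERGES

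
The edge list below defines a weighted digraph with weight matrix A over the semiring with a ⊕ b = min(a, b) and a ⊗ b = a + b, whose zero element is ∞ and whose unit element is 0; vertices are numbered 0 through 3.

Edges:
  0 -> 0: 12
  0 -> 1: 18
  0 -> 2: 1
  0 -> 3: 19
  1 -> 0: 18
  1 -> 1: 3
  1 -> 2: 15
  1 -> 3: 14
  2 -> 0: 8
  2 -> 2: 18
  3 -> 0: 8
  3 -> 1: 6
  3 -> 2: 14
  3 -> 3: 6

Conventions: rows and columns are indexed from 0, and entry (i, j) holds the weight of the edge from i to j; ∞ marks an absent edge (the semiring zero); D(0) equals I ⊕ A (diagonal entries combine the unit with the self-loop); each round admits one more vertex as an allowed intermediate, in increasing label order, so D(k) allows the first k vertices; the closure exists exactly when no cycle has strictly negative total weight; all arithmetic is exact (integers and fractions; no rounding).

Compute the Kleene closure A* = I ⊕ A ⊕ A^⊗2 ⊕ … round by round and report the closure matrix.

D(0):
  [0, 18, 1, 19]
  [18, 0, 15, 14]
  [8, ∞, 0, ∞]
  [8, 6, 14, 0]
D(1):
  [0, 18, 1, 19]
  [18, 0, 15, 14]
  [8, 26, 0, 27]
  [8, 6, 9, 0]
D(2):
  [0, 18, 1, 19]
  [18, 0, 15, 14]
  [8, 26, 0, 27]
  [8, 6, 9, 0]
D(3):
  [0, 18, 1, 19]
  [18, 0, 15, 14]
  [8, 26, 0, 27]
  [8, 6, 9, 0]
D(4):
  [0, 18, 1, 19]
  [18, 0, 15, 14]
  [8, 26, 0, 27]
  [8, 6, 9, 0]
Answer: A* = [[0, 18, 1, 19], [18, 0, 15, 14], [8, 26, 0, 27], [8, 6, 9, 0]]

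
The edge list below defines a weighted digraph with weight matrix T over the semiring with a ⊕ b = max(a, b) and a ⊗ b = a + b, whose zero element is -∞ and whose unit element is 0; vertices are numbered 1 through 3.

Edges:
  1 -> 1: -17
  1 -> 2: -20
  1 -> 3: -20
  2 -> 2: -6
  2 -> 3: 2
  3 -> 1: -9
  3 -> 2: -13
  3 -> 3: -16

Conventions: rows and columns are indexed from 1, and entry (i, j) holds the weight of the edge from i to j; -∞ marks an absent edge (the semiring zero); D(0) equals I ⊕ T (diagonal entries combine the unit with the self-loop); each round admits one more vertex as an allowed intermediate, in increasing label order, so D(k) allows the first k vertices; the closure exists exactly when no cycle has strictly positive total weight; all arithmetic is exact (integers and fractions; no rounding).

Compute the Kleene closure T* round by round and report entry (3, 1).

D(0):
  [0, -20, -20]
  [-∞, 0, 2]
  [-9, -13, 0]
D(1):
  [0, -20, -20]
  [-∞, 0, 2]
  [-9, -13, 0]
D(2):
  [0, -20, -18]
  [-∞, 0, 2]
  [-9, -13, 0]
D(3):
  [0, -20, -18]
  [-7, 0, 2]
  [-9, -13, 0]
Answer: T*[3][1] = -9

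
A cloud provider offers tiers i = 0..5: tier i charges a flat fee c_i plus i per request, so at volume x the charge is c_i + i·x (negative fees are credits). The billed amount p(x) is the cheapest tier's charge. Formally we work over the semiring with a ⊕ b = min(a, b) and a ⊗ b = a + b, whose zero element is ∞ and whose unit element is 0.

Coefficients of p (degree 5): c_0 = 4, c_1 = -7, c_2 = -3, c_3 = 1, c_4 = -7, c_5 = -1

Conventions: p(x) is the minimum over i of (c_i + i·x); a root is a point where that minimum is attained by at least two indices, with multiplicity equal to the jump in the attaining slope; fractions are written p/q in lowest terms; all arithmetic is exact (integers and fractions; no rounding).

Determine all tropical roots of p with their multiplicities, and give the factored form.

hull edge (i=0, c=4) to (i=1, c=-7): slope -11, span 1
hull edge (i=1, c=-7) to (i=4, c=-7): slope 0, span 3
hull edge (i=4, c=-7) to (i=5, c=-1): slope 6, span 1
Factored form: p(x) = -1 ⊗ (x ⊕ (-6)) ⊗ (x ⊕ 0) ⊗ (x ⊕ 0) ⊗ (x ⊕ 0) ⊗ (x ⊕ 11)
Answer: roots = -6 (mult 1), 0 (mult 3), 11 (mult 1)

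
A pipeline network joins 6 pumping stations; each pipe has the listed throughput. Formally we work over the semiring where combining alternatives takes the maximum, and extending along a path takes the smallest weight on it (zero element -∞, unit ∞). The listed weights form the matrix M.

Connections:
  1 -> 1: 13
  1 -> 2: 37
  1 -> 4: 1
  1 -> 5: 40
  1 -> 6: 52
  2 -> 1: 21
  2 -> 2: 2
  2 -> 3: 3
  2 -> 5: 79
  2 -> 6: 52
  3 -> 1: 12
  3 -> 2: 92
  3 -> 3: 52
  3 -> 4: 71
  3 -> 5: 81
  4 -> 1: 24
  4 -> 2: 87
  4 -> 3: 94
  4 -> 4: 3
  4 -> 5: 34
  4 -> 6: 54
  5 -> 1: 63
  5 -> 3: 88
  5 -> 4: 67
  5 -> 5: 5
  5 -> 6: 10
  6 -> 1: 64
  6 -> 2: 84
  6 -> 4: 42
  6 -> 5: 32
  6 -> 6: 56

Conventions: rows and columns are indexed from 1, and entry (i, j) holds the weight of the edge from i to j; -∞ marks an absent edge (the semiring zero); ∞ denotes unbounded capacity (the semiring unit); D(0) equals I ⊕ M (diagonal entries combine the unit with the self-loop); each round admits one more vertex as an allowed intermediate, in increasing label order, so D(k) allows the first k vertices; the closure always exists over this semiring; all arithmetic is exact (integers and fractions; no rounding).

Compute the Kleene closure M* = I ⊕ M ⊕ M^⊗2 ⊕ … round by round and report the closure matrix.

D(0):
  [∞, 37, -∞, 1, 40, 52]
  [21, ∞, 3, -∞, 79, 52]
  [12, 92, ∞, 71, 81, -∞]
  [24, 87, 94, ∞, 34, 54]
  [63, -∞, 88, 67, ∞, 10]
  [64, 84, -∞, 42, 32, ∞]
D(1):
  [∞, 37, -∞, 1, 40, 52]
  [21, ∞, 3, 1, 79, 52]
  [12, 92, ∞, 71, 81, 12]
  [24, 87, 94, ∞, 34, 54]
  [63, 37, 88, 67, ∞, 52]
  [64, 84, -∞, 42, 40, ∞]
D(2):
  [∞, 37, 3, 1, 40, 52]
  [21, ∞, 3, 1, 79, 52]
  [21, 92, ∞, 71, 81, 52]
  [24, 87, 94, ∞, 79, 54]
  [63, 37, 88, 67, ∞, 52]
  [64, 84, 3, 42, 79, ∞]
D(3):
  [∞, 37, 3, 3, 40, 52]
  [21, ∞, 3, 3, 79, 52]
  [21, 92, ∞, 71, 81, 52]
  [24, 92, 94, ∞, 81, 54]
  [63, 88, 88, 71, ∞, 52]
  [64, 84, 3, 42, 79, ∞]
D(4):
  [∞, 37, 3, 3, 40, 52]
  [21, ∞, 3, 3, 79, 52]
  [24, 92, ∞, 71, 81, 54]
  [24, 92, 94, ∞, 81, 54]
  [63, 88, 88, 71, ∞, 54]
  [64, 84, 42, 42, 79, ∞]
D(5):
  [∞, 40, 40, 40, 40, 52]
  [63, ∞, 79, 71, 79, 54]
  [63, 92, ∞, 71, 81, 54]
  [63, 92, 94, ∞, 81, 54]
  [63, 88, 88, 71, ∞, 54]
  [64, 84, 79, 71, 79, ∞]
D(6):
  [∞, 52, 52, 52, 52, 52]
  [63, ∞, 79, 71, 79, 54]
  [63, 92, ∞, 71, 81, 54]
  [63, 92, 94, ∞, 81, 54]
  [63, 88, 88, 71, ∞, 54]
  [64, 84, 79, 71, 79, ∞]
Answer: M* = [[∞, 52, 52, 52, 52, 52], [63, ∞, 79, 71, 79, 54], [63, 92, ∞, 71, 81, 54], [63, 92, 94, ∞, 81, 54], [63, 88, 88, 71, ∞, 54], [64, 84, 79, 71, 79, ∞]]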